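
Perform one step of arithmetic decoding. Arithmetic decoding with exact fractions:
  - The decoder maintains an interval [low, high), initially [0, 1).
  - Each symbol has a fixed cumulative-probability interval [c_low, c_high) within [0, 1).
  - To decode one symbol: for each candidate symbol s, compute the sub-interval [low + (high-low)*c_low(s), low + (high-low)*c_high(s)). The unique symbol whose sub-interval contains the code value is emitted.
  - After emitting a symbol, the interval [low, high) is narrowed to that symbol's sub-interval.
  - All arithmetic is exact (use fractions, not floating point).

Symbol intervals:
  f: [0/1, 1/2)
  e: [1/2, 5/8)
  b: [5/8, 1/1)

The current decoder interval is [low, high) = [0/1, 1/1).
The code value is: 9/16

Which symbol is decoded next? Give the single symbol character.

Answer: e

Derivation:
Interval width = high − low = 1/1 − 0/1 = 1/1
Scaled code = (code − low) / width = (9/16 − 0/1) / 1/1 = 9/16
  f: [0/1, 1/2) 
  e: [1/2, 5/8) ← scaled code falls here ✓
  b: [5/8, 1/1) 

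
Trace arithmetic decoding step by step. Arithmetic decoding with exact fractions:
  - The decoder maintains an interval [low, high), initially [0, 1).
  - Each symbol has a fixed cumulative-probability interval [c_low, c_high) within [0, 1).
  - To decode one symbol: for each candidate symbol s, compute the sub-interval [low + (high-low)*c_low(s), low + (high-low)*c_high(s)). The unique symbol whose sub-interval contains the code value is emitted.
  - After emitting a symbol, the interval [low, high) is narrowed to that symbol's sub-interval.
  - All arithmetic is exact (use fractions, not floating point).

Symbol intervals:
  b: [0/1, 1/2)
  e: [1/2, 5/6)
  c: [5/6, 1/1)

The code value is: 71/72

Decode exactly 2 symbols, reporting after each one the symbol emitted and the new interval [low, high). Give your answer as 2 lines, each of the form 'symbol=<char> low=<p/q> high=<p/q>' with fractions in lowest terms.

Answer: symbol=c low=5/6 high=1/1
symbol=c low=35/36 high=1/1

Derivation:
Step 1: interval [0/1, 1/1), width = 1/1 - 0/1 = 1/1
  'b': [0/1 + 1/1*0/1, 0/1 + 1/1*1/2) = [0/1, 1/2)
  'e': [0/1 + 1/1*1/2, 0/1 + 1/1*5/6) = [1/2, 5/6)
  'c': [0/1 + 1/1*5/6, 0/1 + 1/1*1/1) = [5/6, 1/1) <- contains code 71/72
  emit 'c', narrow to [5/6, 1/1)
Step 2: interval [5/6, 1/1), width = 1/1 - 5/6 = 1/6
  'b': [5/6 + 1/6*0/1, 5/6 + 1/6*1/2) = [5/6, 11/12)
  'e': [5/6 + 1/6*1/2, 5/6 + 1/6*5/6) = [11/12, 35/36)
  'c': [5/6 + 1/6*5/6, 5/6 + 1/6*1/1) = [35/36, 1/1) <- contains code 71/72
  emit 'c', narrow to [35/36, 1/1)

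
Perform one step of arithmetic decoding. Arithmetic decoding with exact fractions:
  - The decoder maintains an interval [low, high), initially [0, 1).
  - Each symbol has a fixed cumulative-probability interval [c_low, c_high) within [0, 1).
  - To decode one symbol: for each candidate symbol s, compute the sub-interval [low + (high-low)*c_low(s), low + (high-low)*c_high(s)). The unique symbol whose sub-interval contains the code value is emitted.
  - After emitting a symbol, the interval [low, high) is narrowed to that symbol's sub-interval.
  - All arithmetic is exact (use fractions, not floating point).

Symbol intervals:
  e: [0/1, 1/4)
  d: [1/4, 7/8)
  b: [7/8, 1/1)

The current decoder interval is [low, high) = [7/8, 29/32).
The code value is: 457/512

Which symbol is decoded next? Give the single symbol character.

Interval width = high − low = 29/32 − 7/8 = 1/32
Scaled code = (code − low) / width = (457/512 − 7/8) / 1/32 = 9/16
  e: [0/1, 1/4) 
  d: [1/4, 7/8) ← scaled code falls here ✓
  b: [7/8, 1/1) 

Answer: d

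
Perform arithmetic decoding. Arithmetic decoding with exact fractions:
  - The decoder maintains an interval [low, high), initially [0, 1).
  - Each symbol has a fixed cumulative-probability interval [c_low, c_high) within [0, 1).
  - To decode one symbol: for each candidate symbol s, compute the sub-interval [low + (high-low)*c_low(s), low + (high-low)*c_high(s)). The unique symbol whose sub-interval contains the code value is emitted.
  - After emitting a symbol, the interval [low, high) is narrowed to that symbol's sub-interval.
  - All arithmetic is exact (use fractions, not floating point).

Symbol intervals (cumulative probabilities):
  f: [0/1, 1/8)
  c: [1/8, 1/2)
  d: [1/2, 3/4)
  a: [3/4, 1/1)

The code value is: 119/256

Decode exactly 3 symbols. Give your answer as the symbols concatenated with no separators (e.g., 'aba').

Step 1: interval [0/1, 1/1), width = 1/1 - 0/1 = 1/1
  'f': [0/1 + 1/1*0/1, 0/1 + 1/1*1/8) = [0/1, 1/8)
  'c': [0/1 + 1/1*1/8, 0/1 + 1/1*1/2) = [1/8, 1/2) <- contains code 119/256
  'd': [0/1 + 1/1*1/2, 0/1 + 1/1*3/4) = [1/2, 3/4)
  'a': [0/1 + 1/1*3/4, 0/1 + 1/1*1/1) = [3/4, 1/1)
  emit 'c', narrow to [1/8, 1/2)
Step 2: interval [1/8, 1/2), width = 1/2 - 1/8 = 3/8
  'f': [1/8 + 3/8*0/1, 1/8 + 3/8*1/8) = [1/8, 11/64)
  'c': [1/8 + 3/8*1/8, 1/8 + 3/8*1/2) = [11/64, 5/16)
  'd': [1/8 + 3/8*1/2, 1/8 + 3/8*3/4) = [5/16, 13/32)
  'a': [1/8 + 3/8*3/4, 1/8 + 3/8*1/1) = [13/32, 1/2) <- contains code 119/256
  emit 'a', narrow to [13/32, 1/2)
Step 3: interval [13/32, 1/2), width = 1/2 - 13/32 = 3/32
  'f': [13/32 + 3/32*0/1, 13/32 + 3/32*1/8) = [13/32, 107/256)
  'c': [13/32 + 3/32*1/8, 13/32 + 3/32*1/2) = [107/256, 29/64)
  'd': [13/32 + 3/32*1/2, 13/32 + 3/32*3/4) = [29/64, 61/128) <- contains code 119/256
  'a': [13/32 + 3/32*3/4, 13/32 + 3/32*1/1) = [61/128, 1/2)
  emit 'd', narrow to [29/64, 61/128)

Answer: cad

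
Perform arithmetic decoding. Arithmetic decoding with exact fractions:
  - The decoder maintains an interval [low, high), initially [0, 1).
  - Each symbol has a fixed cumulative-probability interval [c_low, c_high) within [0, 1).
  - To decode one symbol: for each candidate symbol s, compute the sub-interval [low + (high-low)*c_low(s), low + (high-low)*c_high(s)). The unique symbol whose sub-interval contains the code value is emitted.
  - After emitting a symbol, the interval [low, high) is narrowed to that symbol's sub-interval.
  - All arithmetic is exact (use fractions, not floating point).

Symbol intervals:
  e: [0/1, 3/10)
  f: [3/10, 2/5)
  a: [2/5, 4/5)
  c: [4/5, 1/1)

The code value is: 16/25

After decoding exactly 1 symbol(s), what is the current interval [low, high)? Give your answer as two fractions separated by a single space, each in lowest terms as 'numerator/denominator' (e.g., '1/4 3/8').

Answer: 2/5 4/5

Derivation:
Step 1: interval [0/1, 1/1), width = 1/1 - 0/1 = 1/1
  'e': [0/1 + 1/1*0/1, 0/1 + 1/1*3/10) = [0/1, 3/10)
  'f': [0/1 + 1/1*3/10, 0/1 + 1/1*2/5) = [3/10, 2/5)
  'a': [0/1 + 1/1*2/5, 0/1 + 1/1*4/5) = [2/5, 4/5) <- contains code 16/25
  'c': [0/1 + 1/1*4/5, 0/1 + 1/1*1/1) = [4/5, 1/1)
  emit 'a', narrow to [2/5, 4/5)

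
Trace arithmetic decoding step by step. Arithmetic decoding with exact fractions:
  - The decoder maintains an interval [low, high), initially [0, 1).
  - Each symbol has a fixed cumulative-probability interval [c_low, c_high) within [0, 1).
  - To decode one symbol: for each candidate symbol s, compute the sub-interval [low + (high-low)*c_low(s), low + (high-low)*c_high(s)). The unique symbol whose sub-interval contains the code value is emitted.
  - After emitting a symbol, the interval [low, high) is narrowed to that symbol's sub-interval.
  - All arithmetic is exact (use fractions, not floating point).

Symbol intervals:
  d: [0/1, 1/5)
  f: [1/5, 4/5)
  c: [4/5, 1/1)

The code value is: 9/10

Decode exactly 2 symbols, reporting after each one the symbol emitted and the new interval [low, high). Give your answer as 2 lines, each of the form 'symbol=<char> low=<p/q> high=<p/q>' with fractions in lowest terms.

Answer: symbol=c low=4/5 high=1/1
symbol=f low=21/25 high=24/25

Derivation:
Step 1: interval [0/1, 1/1), width = 1/1 - 0/1 = 1/1
  'd': [0/1 + 1/1*0/1, 0/1 + 1/1*1/5) = [0/1, 1/5)
  'f': [0/1 + 1/1*1/5, 0/1 + 1/1*4/5) = [1/5, 4/5)
  'c': [0/1 + 1/1*4/5, 0/1 + 1/1*1/1) = [4/5, 1/1) <- contains code 9/10
  emit 'c', narrow to [4/5, 1/1)
Step 2: interval [4/5, 1/1), width = 1/1 - 4/5 = 1/5
  'd': [4/5 + 1/5*0/1, 4/5 + 1/5*1/5) = [4/5, 21/25)
  'f': [4/5 + 1/5*1/5, 4/5 + 1/5*4/5) = [21/25, 24/25) <- contains code 9/10
  'c': [4/5 + 1/5*4/5, 4/5 + 1/5*1/1) = [24/25, 1/1)
  emit 'f', narrow to [21/25, 24/25)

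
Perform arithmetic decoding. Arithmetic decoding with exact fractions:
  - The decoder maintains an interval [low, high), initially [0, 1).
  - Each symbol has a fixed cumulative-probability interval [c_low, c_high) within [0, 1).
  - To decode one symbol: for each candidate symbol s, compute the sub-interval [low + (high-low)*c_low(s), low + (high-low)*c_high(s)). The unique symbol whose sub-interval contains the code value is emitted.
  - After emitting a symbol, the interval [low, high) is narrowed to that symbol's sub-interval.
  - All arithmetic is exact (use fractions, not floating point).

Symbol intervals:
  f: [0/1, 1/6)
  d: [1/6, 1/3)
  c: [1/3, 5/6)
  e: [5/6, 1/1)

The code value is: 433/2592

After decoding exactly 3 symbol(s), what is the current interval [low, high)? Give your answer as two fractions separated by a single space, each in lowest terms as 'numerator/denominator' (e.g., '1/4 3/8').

Step 1: interval [0/1, 1/1), width = 1/1 - 0/1 = 1/1
  'f': [0/1 + 1/1*0/1, 0/1 + 1/1*1/6) = [0/1, 1/6)
  'd': [0/1 + 1/1*1/6, 0/1 + 1/1*1/3) = [1/6, 1/3) <- contains code 433/2592
  'c': [0/1 + 1/1*1/3, 0/1 + 1/1*5/6) = [1/3, 5/6)
  'e': [0/1 + 1/1*5/6, 0/1 + 1/1*1/1) = [5/6, 1/1)
  emit 'd', narrow to [1/6, 1/3)
Step 2: interval [1/6, 1/3), width = 1/3 - 1/6 = 1/6
  'f': [1/6 + 1/6*0/1, 1/6 + 1/6*1/6) = [1/6, 7/36) <- contains code 433/2592
  'd': [1/6 + 1/6*1/6, 1/6 + 1/6*1/3) = [7/36, 2/9)
  'c': [1/6 + 1/6*1/3, 1/6 + 1/6*5/6) = [2/9, 11/36)
  'e': [1/6 + 1/6*5/6, 1/6 + 1/6*1/1) = [11/36, 1/3)
  emit 'f', narrow to [1/6, 7/36)
Step 3: interval [1/6, 7/36), width = 7/36 - 1/6 = 1/36
  'f': [1/6 + 1/36*0/1, 1/6 + 1/36*1/6) = [1/6, 37/216) <- contains code 433/2592
  'd': [1/6 + 1/36*1/6, 1/6 + 1/36*1/3) = [37/216, 19/108)
  'c': [1/6 + 1/36*1/3, 1/6 + 1/36*5/6) = [19/108, 41/216)
  'e': [1/6 + 1/36*5/6, 1/6 + 1/36*1/1) = [41/216, 7/36)
  emit 'f', narrow to [1/6, 37/216)

Answer: 1/6 37/216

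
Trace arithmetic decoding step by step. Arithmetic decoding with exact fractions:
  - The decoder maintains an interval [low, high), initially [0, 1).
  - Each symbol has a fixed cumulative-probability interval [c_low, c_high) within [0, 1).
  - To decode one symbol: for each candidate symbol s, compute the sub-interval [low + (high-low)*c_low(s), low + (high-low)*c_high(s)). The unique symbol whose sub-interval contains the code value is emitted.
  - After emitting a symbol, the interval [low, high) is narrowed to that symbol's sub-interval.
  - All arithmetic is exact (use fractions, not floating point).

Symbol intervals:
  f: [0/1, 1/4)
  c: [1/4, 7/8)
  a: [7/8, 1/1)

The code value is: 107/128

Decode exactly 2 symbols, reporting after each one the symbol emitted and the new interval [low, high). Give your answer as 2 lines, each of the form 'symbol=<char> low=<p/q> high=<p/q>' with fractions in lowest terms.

Answer: symbol=c low=1/4 high=7/8
symbol=a low=51/64 high=7/8

Derivation:
Step 1: interval [0/1, 1/1), width = 1/1 - 0/1 = 1/1
  'f': [0/1 + 1/1*0/1, 0/1 + 1/1*1/4) = [0/1, 1/4)
  'c': [0/1 + 1/1*1/4, 0/1 + 1/1*7/8) = [1/4, 7/8) <- contains code 107/128
  'a': [0/1 + 1/1*7/8, 0/1 + 1/1*1/1) = [7/8, 1/1)
  emit 'c', narrow to [1/4, 7/8)
Step 2: interval [1/4, 7/8), width = 7/8 - 1/4 = 5/8
  'f': [1/4 + 5/8*0/1, 1/4 + 5/8*1/4) = [1/4, 13/32)
  'c': [1/4 + 5/8*1/4, 1/4 + 5/8*7/8) = [13/32, 51/64)
  'a': [1/4 + 5/8*7/8, 1/4 + 5/8*1/1) = [51/64, 7/8) <- contains code 107/128
  emit 'a', narrow to [51/64, 7/8)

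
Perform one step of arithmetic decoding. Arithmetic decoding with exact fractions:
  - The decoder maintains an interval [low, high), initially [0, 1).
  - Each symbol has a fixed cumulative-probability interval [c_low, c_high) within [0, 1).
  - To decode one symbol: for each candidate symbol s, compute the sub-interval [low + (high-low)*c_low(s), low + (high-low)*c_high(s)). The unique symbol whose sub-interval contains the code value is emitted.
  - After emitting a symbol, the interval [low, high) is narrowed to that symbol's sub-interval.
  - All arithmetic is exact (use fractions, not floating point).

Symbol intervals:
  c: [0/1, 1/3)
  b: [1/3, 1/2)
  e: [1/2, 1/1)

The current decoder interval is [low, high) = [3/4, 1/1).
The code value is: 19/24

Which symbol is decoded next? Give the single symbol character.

Interval width = high − low = 1/1 − 3/4 = 1/4
Scaled code = (code − low) / width = (19/24 − 3/4) / 1/4 = 1/6
  c: [0/1, 1/3) ← scaled code falls here ✓
  b: [1/3, 1/2) 
  e: [1/2, 1/1) 

Answer: c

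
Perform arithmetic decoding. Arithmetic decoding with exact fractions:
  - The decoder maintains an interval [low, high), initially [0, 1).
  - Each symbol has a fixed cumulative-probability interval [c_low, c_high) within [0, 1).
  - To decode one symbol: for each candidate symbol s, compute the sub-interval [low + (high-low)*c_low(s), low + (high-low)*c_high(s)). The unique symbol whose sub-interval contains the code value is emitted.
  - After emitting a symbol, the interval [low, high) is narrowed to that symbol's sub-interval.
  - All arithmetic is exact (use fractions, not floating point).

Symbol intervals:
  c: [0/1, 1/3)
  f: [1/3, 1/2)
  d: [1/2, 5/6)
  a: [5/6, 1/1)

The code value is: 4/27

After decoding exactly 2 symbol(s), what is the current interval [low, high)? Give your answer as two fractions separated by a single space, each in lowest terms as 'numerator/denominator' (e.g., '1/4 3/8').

Answer: 1/9 1/6

Derivation:
Step 1: interval [0/1, 1/1), width = 1/1 - 0/1 = 1/1
  'c': [0/1 + 1/1*0/1, 0/1 + 1/1*1/3) = [0/1, 1/3) <- contains code 4/27
  'f': [0/1 + 1/1*1/3, 0/1 + 1/1*1/2) = [1/3, 1/2)
  'd': [0/1 + 1/1*1/2, 0/1 + 1/1*5/6) = [1/2, 5/6)
  'a': [0/1 + 1/1*5/6, 0/1 + 1/1*1/1) = [5/6, 1/1)
  emit 'c', narrow to [0/1, 1/3)
Step 2: interval [0/1, 1/3), width = 1/3 - 0/1 = 1/3
  'c': [0/1 + 1/3*0/1, 0/1 + 1/3*1/3) = [0/1, 1/9)
  'f': [0/1 + 1/3*1/3, 0/1 + 1/3*1/2) = [1/9, 1/6) <- contains code 4/27
  'd': [0/1 + 1/3*1/2, 0/1 + 1/3*5/6) = [1/6, 5/18)
  'a': [0/1 + 1/3*5/6, 0/1 + 1/3*1/1) = [5/18, 1/3)
  emit 'f', narrow to [1/9, 1/6)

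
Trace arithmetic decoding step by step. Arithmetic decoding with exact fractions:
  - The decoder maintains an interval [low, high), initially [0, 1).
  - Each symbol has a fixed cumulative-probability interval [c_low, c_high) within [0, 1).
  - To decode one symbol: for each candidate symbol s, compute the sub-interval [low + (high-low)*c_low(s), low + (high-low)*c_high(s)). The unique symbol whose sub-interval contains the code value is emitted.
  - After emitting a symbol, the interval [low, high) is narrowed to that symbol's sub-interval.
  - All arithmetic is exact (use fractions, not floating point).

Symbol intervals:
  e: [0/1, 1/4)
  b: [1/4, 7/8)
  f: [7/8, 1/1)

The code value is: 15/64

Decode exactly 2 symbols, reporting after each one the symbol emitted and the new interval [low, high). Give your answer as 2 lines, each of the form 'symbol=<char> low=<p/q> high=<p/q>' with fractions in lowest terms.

Answer: symbol=e low=0/1 high=1/4
symbol=f low=7/32 high=1/4

Derivation:
Step 1: interval [0/1, 1/1), width = 1/1 - 0/1 = 1/1
  'e': [0/1 + 1/1*0/1, 0/1 + 1/1*1/4) = [0/1, 1/4) <- contains code 15/64
  'b': [0/1 + 1/1*1/4, 0/1 + 1/1*7/8) = [1/4, 7/8)
  'f': [0/1 + 1/1*7/8, 0/1 + 1/1*1/1) = [7/8, 1/1)
  emit 'e', narrow to [0/1, 1/4)
Step 2: interval [0/1, 1/4), width = 1/4 - 0/1 = 1/4
  'e': [0/1 + 1/4*0/1, 0/1 + 1/4*1/4) = [0/1, 1/16)
  'b': [0/1 + 1/4*1/4, 0/1 + 1/4*7/8) = [1/16, 7/32)
  'f': [0/1 + 1/4*7/8, 0/1 + 1/4*1/1) = [7/32, 1/4) <- contains code 15/64
  emit 'f', narrow to [7/32, 1/4)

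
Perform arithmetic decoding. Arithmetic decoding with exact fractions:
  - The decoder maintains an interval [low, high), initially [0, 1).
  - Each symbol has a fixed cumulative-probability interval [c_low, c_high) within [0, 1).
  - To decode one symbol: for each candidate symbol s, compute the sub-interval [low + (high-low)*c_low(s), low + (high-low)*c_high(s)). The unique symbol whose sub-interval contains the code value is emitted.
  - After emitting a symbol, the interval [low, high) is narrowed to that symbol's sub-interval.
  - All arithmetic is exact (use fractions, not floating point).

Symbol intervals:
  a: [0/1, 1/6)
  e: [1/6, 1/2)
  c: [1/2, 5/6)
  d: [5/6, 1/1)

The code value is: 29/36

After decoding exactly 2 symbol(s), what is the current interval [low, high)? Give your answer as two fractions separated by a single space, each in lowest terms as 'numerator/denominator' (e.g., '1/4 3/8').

Answer: 7/9 5/6

Derivation:
Step 1: interval [0/1, 1/1), width = 1/1 - 0/1 = 1/1
  'a': [0/1 + 1/1*0/1, 0/1 + 1/1*1/6) = [0/1, 1/6)
  'e': [0/1 + 1/1*1/6, 0/1 + 1/1*1/2) = [1/6, 1/2)
  'c': [0/1 + 1/1*1/2, 0/1 + 1/1*5/6) = [1/2, 5/6) <- contains code 29/36
  'd': [0/1 + 1/1*5/6, 0/1 + 1/1*1/1) = [5/6, 1/1)
  emit 'c', narrow to [1/2, 5/6)
Step 2: interval [1/2, 5/6), width = 5/6 - 1/2 = 1/3
  'a': [1/2 + 1/3*0/1, 1/2 + 1/3*1/6) = [1/2, 5/9)
  'e': [1/2 + 1/3*1/6, 1/2 + 1/3*1/2) = [5/9, 2/3)
  'c': [1/2 + 1/3*1/2, 1/2 + 1/3*5/6) = [2/3, 7/9)
  'd': [1/2 + 1/3*5/6, 1/2 + 1/3*1/1) = [7/9, 5/6) <- contains code 29/36
  emit 'd', narrow to [7/9, 5/6)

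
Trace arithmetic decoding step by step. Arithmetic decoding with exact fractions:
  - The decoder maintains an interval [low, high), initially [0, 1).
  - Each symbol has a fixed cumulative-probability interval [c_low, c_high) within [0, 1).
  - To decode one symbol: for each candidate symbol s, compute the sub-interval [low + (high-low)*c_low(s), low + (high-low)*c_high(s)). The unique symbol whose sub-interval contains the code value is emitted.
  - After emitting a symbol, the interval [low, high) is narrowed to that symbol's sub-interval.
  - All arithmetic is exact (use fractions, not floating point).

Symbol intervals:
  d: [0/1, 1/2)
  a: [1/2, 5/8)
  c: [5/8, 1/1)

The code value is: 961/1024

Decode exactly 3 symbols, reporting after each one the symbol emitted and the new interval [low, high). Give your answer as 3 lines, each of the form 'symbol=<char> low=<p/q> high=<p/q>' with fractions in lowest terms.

Answer: symbol=c low=5/8 high=1/1
symbol=c low=55/64 high=1/1
symbol=a low=119/128 high=485/512

Derivation:
Step 1: interval [0/1, 1/1), width = 1/1 - 0/1 = 1/1
  'd': [0/1 + 1/1*0/1, 0/1 + 1/1*1/2) = [0/1, 1/2)
  'a': [0/1 + 1/1*1/2, 0/1 + 1/1*5/8) = [1/2, 5/8)
  'c': [0/1 + 1/1*5/8, 0/1 + 1/1*1/1) = [5/8, 1/1) <- contains code 961/1024
  emit 'c', narrow to [5/8, 1/1)
Step 2: interval [5/8, 1/1), width = 1/1 - 5/8 = 3/8
  'd': [5/8 + 3/8*0/1, 5/8 + 3/8*1/2) = [5/8, 13/16)
  'a': [5/8 + 3/8*1/2, 5/8 + 3/8*5/8) = [13/16, 55/64)
  'c': [5/8 + 3/8*5/8, 5/8 + 3/8*1/1) = [55/64, 1/1) <- contains code 961/1024
  emit 'c', narrow to [55/64, 1/1)
Step 3: interval [55/64, 1/1), width = 1/1 - 55/64 = 9/64
  'd': [55/64 + 9/64*0/1, 55/64 + 9/64*1/2) = [55/64, 119/128)
  'a': [55/64 + 9/64*1/2, 55/64 + 9/64*5/8) = [119/128, 485/512) <- contains code 961/1024
  'c': [55/64 + 9/64*5/8, 55/64 + 9/64*1/1) = [485/512, 1/1)
  emit 'a', narrow to [119/128, 485/512)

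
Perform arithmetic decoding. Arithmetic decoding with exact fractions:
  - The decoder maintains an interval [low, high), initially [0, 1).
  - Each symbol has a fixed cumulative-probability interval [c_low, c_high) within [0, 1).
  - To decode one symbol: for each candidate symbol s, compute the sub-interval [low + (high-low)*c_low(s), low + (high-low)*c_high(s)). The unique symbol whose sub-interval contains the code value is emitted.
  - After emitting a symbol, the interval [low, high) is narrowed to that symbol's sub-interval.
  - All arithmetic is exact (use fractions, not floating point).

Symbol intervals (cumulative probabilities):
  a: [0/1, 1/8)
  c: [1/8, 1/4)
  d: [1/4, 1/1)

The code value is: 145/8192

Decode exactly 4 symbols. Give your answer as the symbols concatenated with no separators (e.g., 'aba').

Answer: acca

Derivation:
Step 1: interval [0/1, 1/1), width = 1/1 - 0/1 = 1/1
  'a': [0/1 + 1/1*0/1, 0/1 + 1/1*1/8) = [0/1, 1/8) <- contains code 145/8192
  'c': [0/1 + 1/1*1/8, 0/1 + 1/1*1/4) = [1/8, 1/4)
  'd': [0/1 + 1/1*1/4, 0/1 + 1/1*1/1) = [1/4, 1/1)
  emit 'a', narrow to [0/1, 1/8)
Step 2: interval [0/1, 1/8), width = 1/8 - 0/1 = 1/8
  'a': [0/1 + 1/8*0/1, 0/1 + 1/8*1/8) = [0/1, 1/64)
  'c': [0/1 + 1/8*1/8, 0/1 + 1/8*1/4) = [1/64, 1/32) <- contains code 145/8192
  'd': [0/1 + 1/8*1/4, 0/1 + 1/8*1/1) = [1/32, 1/8)
  emit 'c', narrow to [1/64, 1/32)
Step 3: interval [1/64, 1/32), width = 1/32 - 1/64 = 1/64
  'a': [1/64 + 1/64*0/1, 1/64 + 1/64*1/8) = [1/64, 9/512)
  'c': [1/64 + 1/64*1/8, 1/64 + 1/64*1/4) = [9/512, 5/256) <- contains code 145/8192
  'd': [1/64 + 1/64*1/4, 1/64 + 1/64*1/1) = [5/256, 1/32)
  emit 'c', narrow to [9/512, 5/256)
Step 4: interval [9/512, 5/256), width = 5/256 - 9/512 = 1/512
  'a': [9/512 + 1/512*0/1, 9/512 + 1/512*1/8) = [9/512, 73/4096) <- contains code 145/8192
  'c': [9/512 + 1/512*1/8, 9/512 + 1/512*1/4) = [73/4096, 37/2048)
  'd': [9/512 + 1/512*1/4, 9/512 + 1/512*1/1) = [37/2048, 5/256)
  emit 'a', narrow to [9/512, 73/4096)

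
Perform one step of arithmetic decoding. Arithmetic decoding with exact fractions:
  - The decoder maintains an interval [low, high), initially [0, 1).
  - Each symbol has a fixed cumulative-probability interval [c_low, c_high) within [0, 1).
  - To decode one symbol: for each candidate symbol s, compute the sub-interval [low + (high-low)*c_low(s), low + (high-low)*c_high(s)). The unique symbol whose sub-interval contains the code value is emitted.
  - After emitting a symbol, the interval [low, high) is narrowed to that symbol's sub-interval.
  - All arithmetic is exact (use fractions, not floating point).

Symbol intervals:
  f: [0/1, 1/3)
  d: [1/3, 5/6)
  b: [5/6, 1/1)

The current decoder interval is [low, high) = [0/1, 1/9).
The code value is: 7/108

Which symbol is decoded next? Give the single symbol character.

Answer: d

Derivation:
Interval width = high − low = 1/9 − 0/1 = 1/9
Scaled code = (code − low) / width = (7/108 − 0/1) / 1/9 = 7/12
  f: [0/1, 1/3) 
  d: [1/3, 5/6) ← scaled code falls here ✓
  b: [5/6, 1/1) 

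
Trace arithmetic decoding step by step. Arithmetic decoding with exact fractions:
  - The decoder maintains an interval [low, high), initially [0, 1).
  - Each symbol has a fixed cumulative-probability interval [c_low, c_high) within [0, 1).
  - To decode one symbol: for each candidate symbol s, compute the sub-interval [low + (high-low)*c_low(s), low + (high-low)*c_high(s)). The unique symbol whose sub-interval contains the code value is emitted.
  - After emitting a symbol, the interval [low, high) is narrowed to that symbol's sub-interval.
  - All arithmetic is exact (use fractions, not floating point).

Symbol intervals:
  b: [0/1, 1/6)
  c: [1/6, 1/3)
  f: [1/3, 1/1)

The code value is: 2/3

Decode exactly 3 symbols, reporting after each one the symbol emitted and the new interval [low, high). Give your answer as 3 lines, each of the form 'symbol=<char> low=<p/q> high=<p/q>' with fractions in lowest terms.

Step 1: interval [0/1, 1/1), width = 1/1 - 0/1 = 1/1
  'b': [0/1 + 1/1*0/1, 0/1 + 1/1*1/6) = [0/1, 1/6)
  'c': [0/1 + 1/1*1/6, 0/1 + 1/1*1/3) = [1/6, 1/3)
  'f': [0/1 + 1/1*1/3, 0/1 + 1/1*1/1) = [1/3, 1/1) <- contains code 2/3
  emit 'f', narrow to [1/3, 1/1)
Step 2: interval [1/3, 1/1), width = 1/1 - 1/3 = 2/3
  'b': [1/3 + 2/3*0/1, 1/3 + 2/3*1/6) = [1/3, 4/9)
  'c': [1/3 + 2/3*1/6, 1/3 + 2/3*1/3) = [4/9, 5/9)
  'f': [1/3 + 2/3*1/3, 1/3 + 2/3*1/1) = [5/9, 1/1) <- contains code 2/3
  emit 'f', narrow to [5/9, 1/1)
Step 3: interval [5/9, 1/1), width = 1/1 - 5/9 = 4/9
  'b': [5/9 + 4/9*0/1, 5/9 + 4/9*1/6) = [5/9, 17/27)
  'c': [5/9 + 4/9*1/6, 5/9 + 4/9*1/3) = [17/27, 19/27) <- contains code 2/3
  'f': [5/9 + 4/9*1/3, 5/9 + 4/9*1/1) = [19/27, 1/1)
  emit 'c', narrow to [17/27, 19/27)

Answer: symbol=f low=1/3 high=1/1
symbol=f low=5/9 high=1/1
symbol=c low=17/27 high=19/27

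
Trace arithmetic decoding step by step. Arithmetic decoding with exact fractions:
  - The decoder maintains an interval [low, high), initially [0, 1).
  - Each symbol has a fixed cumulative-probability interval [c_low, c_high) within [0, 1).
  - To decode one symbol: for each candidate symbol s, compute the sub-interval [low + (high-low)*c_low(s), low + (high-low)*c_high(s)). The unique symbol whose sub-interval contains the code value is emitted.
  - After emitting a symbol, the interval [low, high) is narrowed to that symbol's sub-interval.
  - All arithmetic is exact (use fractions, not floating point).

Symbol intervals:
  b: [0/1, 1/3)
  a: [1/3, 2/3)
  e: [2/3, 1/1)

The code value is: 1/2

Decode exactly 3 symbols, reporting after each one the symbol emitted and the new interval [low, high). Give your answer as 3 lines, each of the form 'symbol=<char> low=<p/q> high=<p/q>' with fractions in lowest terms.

Step 1: interval [0/1, 1/1), width = 1/1 - 0/1 = 1/1
  'b': [0/1 + 1/1*0/1, 0/1 + 1/1*1/3) = [0/1, 1/3)
  'a': [0/1 + 1/1*1/3, 0/1 + 1/1*2/3) = [1/3, 2/3) <- contains code 1/2
  'e': [0/1 + 1/1*2/3, 0/1 + 1/1*1/1) = [2/3, 1/1)
  emit 'a', narrow to [1/3, 2/3)
Step 2: interval [1/3, 2/3), width = 2/3 - 1/3 = 1/3
  'b': [1/3 + 1/3*0/1, 1/3 + 1/3*1/3) = [1/3, 4/9)
  'a': [1/3 + 1/3*1/3, 1/3 + 1/3*2/3) = [4/9, 5/9) <- contains code 1/2
  'e': [1/3 + 1/3*2/3, 1/3 + 1/3*1/1) = [5/9, 2/3)
  emit 'a', narrow to [4/9, 5/9)
Step 3: interval [4/9, 5/9), width = 5/9 - 4/9 = 1/9
  'b': [4/9 + 1/9*0/1, 4/9 + 1/9*1/3) = [4/9, 13/27)
  'a': [4/9 + 1/9*1/3, 4/9 + 1/9*2/3) = [13/27, 14/27) <- contains code 1/2
  'e': [4/9 + 1/9*2/3, 4/9 + 1/9*1/1) = [14/27, 5/9)
  emit 'a', narrow to [13/27, 14/27)

Answer: symbol=a low=1/3 high=2/3
symbol=a low=4/9 high=5/9
symbol=a low=13/27 high=14/27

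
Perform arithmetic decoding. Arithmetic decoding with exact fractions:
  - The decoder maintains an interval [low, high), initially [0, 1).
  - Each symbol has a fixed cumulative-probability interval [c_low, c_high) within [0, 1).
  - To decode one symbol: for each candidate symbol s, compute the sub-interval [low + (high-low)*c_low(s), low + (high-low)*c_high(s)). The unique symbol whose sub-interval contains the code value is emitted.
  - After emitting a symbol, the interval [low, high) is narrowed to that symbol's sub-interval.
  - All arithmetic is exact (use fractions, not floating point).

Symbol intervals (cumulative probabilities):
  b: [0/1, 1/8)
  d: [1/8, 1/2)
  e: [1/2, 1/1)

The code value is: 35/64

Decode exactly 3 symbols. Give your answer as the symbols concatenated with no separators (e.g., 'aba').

Step 1: interval [0/1, 1/1), width = 1/1 - 0/1 = 1/1
  'b': [0/1 + 1/1*0/1, 0/1 + 1/1*1/8) = [0/1, 1/8)
  'd': [0/1 + 1/1*1/8, 0/1 + 1/1*1/2) = [1/8, 1/2)
  'e': [0/1 + 1/1*1/2, 0/1 + 1/1*1/1) = [1/2, 1/1) <- contains code 35/64
  emit 'e', narrow to [1/2, 1/1)
Step 2: interval [1/2, 1/1), width = 1/1 - 1/2 = 1/2
  'b': [1/2 + 1/2*0/1, 1/2 + 1/2*1/8) = [1/2, 9/16) <- contains code 35/64
  'd': [1/2 + 1/2*1/8, 1/2 + 1/2*1/2) = [9/16, 3/4)
  'e': [1/2 + 1/2*1/2, 1/2 + 1/2*1/1) = [3/4, 1/1)
  emit 'b', narrow to [1/2, 9/16)
Step 3: interval [1/2, 9/16), width = 9/16 - 1/2 = 1/16
  'b': [1/2 + 1/16*0/1, 1/2 + 1/16*1/8) = [1/2, 65/128)
  'd': [1/2 + 1/16*1/8, 1/2 + 1/16*1/2) = [65/128, 17/32)
  'e': [1/2 + 1/16*1/2, 1/2 + 1/16*1/1) = [17/32, 9/16) <- contains code 35/64
  emit 'e', narrow to [17/32, 9/16)

Answer: ebe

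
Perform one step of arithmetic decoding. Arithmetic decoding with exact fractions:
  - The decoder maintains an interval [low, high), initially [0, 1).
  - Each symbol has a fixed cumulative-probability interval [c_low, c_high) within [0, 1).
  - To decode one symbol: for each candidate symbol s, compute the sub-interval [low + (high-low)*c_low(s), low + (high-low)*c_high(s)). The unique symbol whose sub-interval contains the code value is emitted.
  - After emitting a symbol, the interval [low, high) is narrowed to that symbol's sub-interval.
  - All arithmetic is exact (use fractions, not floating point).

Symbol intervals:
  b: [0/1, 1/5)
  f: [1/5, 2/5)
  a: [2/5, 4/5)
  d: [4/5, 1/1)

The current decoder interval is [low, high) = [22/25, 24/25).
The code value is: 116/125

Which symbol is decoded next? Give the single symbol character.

Interval width = high − low = 24/25 − 22/25 = 2/25
Scaled code = (code − low) / width = (116/125 − 22/25) / 2/25 = 3/5
  b: [0/1, 1/5) 
  f: [1/5, 2/5) 
  a: [2/5, 4/5) ← scaled code falls here ✓
  d: [4/5, 1/1) 

Answer: a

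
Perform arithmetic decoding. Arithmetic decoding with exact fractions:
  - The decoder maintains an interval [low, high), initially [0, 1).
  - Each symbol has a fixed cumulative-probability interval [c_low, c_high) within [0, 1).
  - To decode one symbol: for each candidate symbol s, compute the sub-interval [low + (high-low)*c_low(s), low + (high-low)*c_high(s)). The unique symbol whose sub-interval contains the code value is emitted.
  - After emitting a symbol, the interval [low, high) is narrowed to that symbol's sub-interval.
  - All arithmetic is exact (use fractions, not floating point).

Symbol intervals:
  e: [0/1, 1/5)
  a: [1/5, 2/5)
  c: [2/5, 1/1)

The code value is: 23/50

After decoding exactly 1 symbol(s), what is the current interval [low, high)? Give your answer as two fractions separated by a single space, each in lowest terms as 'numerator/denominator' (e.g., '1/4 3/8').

Step 1: interval [0/1, 1/1), width = 1/1 - 0/1 = 1/1
  'e': [0/1 + 1/1*0/1, 0/1 + 1/1*1/5) = [0/1, 1/5)
  'a': [0/1 + 1/1*1/5, 0/1 + 1/1*2/5) = [1/5, 2/5)
  'c': [0/1 + 1/1*2/5, 0/1 + 1/1*1/1) = [2/5, 1/1) <- contains code 23/50
  emit 'c', narrow to [2/5, 1/1)

Answer: 2/5 1/1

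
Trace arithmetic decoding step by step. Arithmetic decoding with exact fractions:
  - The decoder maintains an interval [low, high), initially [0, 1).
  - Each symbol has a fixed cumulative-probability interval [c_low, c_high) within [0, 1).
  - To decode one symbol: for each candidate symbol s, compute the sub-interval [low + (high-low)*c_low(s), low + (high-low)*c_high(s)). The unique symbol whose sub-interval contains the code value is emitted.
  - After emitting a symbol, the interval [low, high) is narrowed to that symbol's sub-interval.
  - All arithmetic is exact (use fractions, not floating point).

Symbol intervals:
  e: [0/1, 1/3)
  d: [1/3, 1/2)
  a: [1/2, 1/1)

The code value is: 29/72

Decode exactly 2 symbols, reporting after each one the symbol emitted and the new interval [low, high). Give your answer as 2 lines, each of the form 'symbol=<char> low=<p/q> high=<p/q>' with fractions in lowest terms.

Answer: symbol=d low=1/3 high=1/2
symbol=d low=7/18 high=5/12

Derivation:
Step 1: interval [0/1, 1/1), width = 1/1 - 0/1 = 1/1
  'e': [0/1 + 1/1*0/1, 0/1 + 1/1*1/3) = [0/1, 1/3)
  'd': [0/1 + 1/1*1/3, 0/1 + 1/1*1/2) = [1/3, 1/2) <- contains code 29/72
  'a': [0/1 + 1/1*1/2, 0/1 + 1/1*1/1) = [1/2, 1/1)
  emit 'd', narrow to [1/3, 1/2)
Step 2: interval [1/3, 1/2), width = 1/2 - 1/3 = 1/6
  'e': [1/3 + 1/6*0/1, 1/3 + 1/6*1/3) = [1/3, 7/18)
  'd': [1/3 + 1/6*1/3, 1/3 + 1/6*1/2) = [7/18, 5/12) <- contains code 29/72
  'a': [1/3 + 1/6*1/2, 1/3 + 1/6*1/1) = [5/12, 1/2)
  emit 'd', narrow to [7/18, 5/12)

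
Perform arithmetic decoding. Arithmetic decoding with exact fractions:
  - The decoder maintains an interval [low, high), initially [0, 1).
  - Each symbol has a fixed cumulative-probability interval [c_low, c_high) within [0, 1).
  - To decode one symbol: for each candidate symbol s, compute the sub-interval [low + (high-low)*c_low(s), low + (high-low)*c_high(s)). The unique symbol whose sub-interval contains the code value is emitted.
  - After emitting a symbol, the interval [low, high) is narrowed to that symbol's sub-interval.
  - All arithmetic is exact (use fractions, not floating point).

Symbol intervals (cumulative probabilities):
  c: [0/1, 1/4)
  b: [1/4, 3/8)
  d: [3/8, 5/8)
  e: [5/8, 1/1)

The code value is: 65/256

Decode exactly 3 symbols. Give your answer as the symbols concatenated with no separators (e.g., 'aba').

Answer: bcc

Derivation:
Step 1: interval [0/1, 1/1), width = 1/1 - 0/1 = 1/1
  'c': [0/1 + 1/1*0/1, 0/1 + 1/1*1/4) = [0/1, 1/4)
  'b': [0/1 + 1/1*1/4, 0/1 + 1/1*3/8) = [1/4, 3/8) <- contains code 65/256
  'd': [0/1 + 1/1*3/8, 0/1 + 1/1*5/8) = [3/8, 5/8)
  'e': [0/1 + 1/1*5/8, 0/1 + 1/1*1/1) = [5/8, 1/1)
  emit 'b', narrow to [1/4, 3/8)
Step 2: interval [1/4, 3/8), width = 3/8 - 1/4 = 1/8
  'c': [1/4 + 1/8*0/1, 1/4 + 1/8*1/4) = [1/4, 9/32) <- contains code 65/256
  'b': [1/4 + 1/8*1/4, 1/4 + 1/8*3/8) = [9/32, 19/64)
  'd': [1/4 + 1/8*3/8, 1/4 + 1/8*5/8) = [19/64, 21/64)
  'e': [1/4 + 1/8*5/8, 1/4 + 1/8*1/1) = [21/64, 3/8)
  emit 'c', narrow to [1/4, 9/32)
Step 3: interval [1/4, 9/32), width = 9/32 - 1/4 = 1/32
  'c': [1/4 + 1/32*0/1, 1/4 + 1/32*1/4) = [1/4, 33/128) <- contains code 65/256
  'b': [1/4 + 1/32*1/4, 1/4 + 1/32*3/8) = [33/128, 67/256)
  'd': [1/4 + 1/32*3/8, 1/4 + 1/32*5/8) = [67/256, 69/256)
  'e': [1/4 + 1/32*5/8, 1/4 + 1/32*1/1) = [69/256, 9/32)
  emit 'c', narrow to [1/4, 33/128)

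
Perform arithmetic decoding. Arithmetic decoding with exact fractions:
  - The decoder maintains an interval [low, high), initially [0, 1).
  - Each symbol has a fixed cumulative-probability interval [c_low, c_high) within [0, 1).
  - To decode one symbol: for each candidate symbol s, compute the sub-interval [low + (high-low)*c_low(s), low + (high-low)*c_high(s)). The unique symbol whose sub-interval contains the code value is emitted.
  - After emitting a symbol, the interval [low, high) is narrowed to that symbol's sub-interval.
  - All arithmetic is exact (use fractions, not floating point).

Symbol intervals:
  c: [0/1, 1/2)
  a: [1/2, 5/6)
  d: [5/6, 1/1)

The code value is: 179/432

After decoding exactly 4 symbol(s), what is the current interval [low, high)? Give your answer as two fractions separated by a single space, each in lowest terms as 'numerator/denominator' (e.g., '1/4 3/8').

Answer: 89/216 5/12

Derivation:
Step 1: interval [0/1, 1/1), width = 1/1 - 0/1 = 1/1
  'c': [0/1 + 1/1*0/1, 0/1 + 1/1*1/2) = [0/1, 1/2) <- contains code 179/432
  'a': [0/1 + 1/1*1/2, 0/1 + 1/1*5/6) = [1/2, 5/6)
  'd': [0/1 + 1/1*5/6, 0/1 + 1/1*1/1) = [5/6, 1/1)
  emit 'c', narrow to [0/1, 1/2)
Step 2: interval [0/1, 1/2), width = 1/2 - 0/1 = 1/2
  'c': [0/1 + 1/2*0/1, 0/1 + 1/2*1/2) = [0/1, 1/4)
  'a': [0/1 + 1/2*1/2, 0/1 + 1/2*5/6) = [1/4, 5/12) <- contains code 179/432
  'd': [0/1 + 1/2*5/6, 0/1 + 1/2*1/1) = [5/12, 1/2)
  emit 'a', narrow to [1/4, 5/12)
Step 3: interval [1/4, 5/12), width = 5/12 - 1/4 = 1/6
  'c': [1/4 + 1/6*0/1, 1/4 + 1/6*1/2) = [1/4, 1/3)
  'a': [1/4 + 1/6*1/2, 1/4 + 1/6*5/6) = [1/3, 7/18)
  'd': [1/4 + 1/6*5/6, 1/4 + 1/6*1/1) = [7/18, 5/12) <- contains code 179/432
  emit 'd', narrow to [7/18, 5/12)
Step 4: interval [7/18, 5/12), width = 5/12 - 7/18 = 1/36
  'c': [7/18 + 1/36*0/1, 7/18 + 1/36*1/2) = [7/18, 29/72)
  'a': [7/18 + 1/36*1/2, 7/18 + 1/36*5/6) = [29/72, 89/216)
  'd': [7/18 + 1/36*5/6, 7/18 + 1/36*1/1) = [89/216, 5/12) <- contains code 179/432
  emit 'd', narrow to [89/216, 5/12)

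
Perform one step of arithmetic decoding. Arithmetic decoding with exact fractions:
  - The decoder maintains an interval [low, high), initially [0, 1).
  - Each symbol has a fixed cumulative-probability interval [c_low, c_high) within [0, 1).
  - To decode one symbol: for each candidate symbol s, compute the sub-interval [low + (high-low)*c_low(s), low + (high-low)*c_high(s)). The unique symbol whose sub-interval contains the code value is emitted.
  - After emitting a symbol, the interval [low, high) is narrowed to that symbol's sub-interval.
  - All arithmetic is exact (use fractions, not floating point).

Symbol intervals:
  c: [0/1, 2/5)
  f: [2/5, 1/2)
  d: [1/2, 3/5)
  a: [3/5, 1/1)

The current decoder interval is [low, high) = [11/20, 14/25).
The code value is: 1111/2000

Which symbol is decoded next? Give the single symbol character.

Interval width = high − low = 14/25 − 11/20 = 1/100
Scaled code = (code − low) / width = (1111/2000 − 11/20) / 1/100 = 11/20
  c: [0/1, 2/5) 
  f: [2/5, 1/2) 
  d: [1/2, 3/5) ← scaled code falls here ✓
  a: [3/5, 1/1) 

Answer: d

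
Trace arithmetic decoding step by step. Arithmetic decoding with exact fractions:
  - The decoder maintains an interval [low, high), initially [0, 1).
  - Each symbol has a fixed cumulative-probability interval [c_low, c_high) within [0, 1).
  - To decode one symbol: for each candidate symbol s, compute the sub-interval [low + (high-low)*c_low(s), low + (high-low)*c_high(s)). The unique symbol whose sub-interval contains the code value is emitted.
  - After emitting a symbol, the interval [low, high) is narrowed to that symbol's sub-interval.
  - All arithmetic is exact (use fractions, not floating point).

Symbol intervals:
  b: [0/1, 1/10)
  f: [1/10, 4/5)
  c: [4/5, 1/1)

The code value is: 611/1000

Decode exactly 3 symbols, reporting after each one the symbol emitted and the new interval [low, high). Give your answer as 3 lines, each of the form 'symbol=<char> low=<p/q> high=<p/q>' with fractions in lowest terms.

Answer: symbol=f low=1/10 high=4/5
symbol=f low=17/100 high=33/50
symbol=c low=281/500 high=33/50

Derivation:
Step 1: interval [0/1, 1/1), width = 1/1 - 0/1 = 1/1
  'b': [0/1 + 1/1*0/1, 0/1 + 1/1*1/10) = [0/1, 1/10)
  'f': [0/1 + 1/1*1/10, 0/1 + 1/1*4/5) = [1/10, 4/5) <- contains code 611/1000
  'c': [0/1 + 1/1*4/5, 0/1 + 1/1*1/1) = [4/5, 1/1)
  emit 'f', narrow to [1/10, 4/5)
Step 2: interval [1/10, 4/5), width = 4/5 - 1/10 = 7/10
  'b': [1/10 + 7/10*0/1, 1/10 + 7/10*1/10) = [1/10, 17/100)
  'f': [1/10 + 7/10*1/10, 1/10 + 7/10*4/5) = [17/100, 33/50) <- contains code 611/1000
  'c': [1/10 + 7/10*4/5, 1/10 + 7/10*1/1) = [33/50, 4/5)
  emit 'f', narrow to [17/100, 33/50)
Step 3: interval [17/100, 33/50), width = 33/50 - 17/100 = 49/100
  'b': [17/100 + 49/100*0/1, 17/100 + 49/100*1/10) = [17/100, 219/1000)
  'f': [17/100 + 49/100*1/10, 17/100 + 49/100*4/5) = [219/1000, 281/500)
  'c': [17/100 + 49/100*4/5, 17/100 + 49/100*1/1) = [281/500, 33/50) <- contains code 611/1000
  emit 'c', narrow to [281/500, 33/50)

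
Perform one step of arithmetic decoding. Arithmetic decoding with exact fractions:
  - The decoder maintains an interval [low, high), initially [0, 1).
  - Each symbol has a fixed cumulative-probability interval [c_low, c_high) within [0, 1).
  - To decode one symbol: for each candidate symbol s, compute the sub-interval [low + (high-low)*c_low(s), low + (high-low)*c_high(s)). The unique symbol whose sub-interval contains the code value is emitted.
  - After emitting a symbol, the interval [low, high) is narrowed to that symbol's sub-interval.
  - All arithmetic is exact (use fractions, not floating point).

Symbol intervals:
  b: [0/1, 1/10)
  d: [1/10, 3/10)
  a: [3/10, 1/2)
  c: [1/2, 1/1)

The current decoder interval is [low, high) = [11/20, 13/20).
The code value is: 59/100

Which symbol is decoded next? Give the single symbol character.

Answer: a

Derivation:
Interval width = high − low = 13/20 − 11/20 = 1/10
Scaled code = (code − low) / width = (59/100 − 11/20) / 1/10 = 2/5
  b: [0/1, 1/10) 
  d: [1/10, 3/10) 
  a: [3/10, 1/2) ← scaled code falls here ✓
  c: [1/2, 1/1) 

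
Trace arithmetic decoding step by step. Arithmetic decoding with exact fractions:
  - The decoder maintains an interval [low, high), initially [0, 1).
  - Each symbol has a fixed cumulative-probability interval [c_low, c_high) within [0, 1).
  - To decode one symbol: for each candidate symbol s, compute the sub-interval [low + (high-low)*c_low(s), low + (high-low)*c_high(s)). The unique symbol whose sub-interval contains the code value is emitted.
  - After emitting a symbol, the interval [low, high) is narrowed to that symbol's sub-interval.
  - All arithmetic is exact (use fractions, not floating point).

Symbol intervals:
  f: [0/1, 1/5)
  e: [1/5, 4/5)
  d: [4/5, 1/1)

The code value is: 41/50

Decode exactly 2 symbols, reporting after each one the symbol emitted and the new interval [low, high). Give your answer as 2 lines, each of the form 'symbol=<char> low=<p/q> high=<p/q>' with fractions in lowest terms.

Step 1: interval [0/1, 1/1), width = 1/1 - 0/1 = 1/1
  'f': [0/1 + 1/1*0/1, 0/1 + 1/1*1/5) = [0/1, 1/5)
  'e': [0/1 + 1/1*1/5, 0/1 + 1/1*4/5) = [1/5, 4/5)
  'd': [0/1 + 1/1*4/5, 0/1 + 1/1*1/1) = [4/5, 1/1) <- contains code 41/50
  emit 'd', narrow to [4/5, 1/1)
Step 2: interval [4/5, 1/1), width = 1/1 - 4/5 = 1/5
  'f': [4/5 + 1/5*0/1, 4/5 + 1/5*1/5) = [4/5, 21/25) <- contains code 41/50
  'e': [4/5 + 1/5*1/5, 4/5 + 1/5*4/5) = [21/25, 24/25)
  'd': [4/5 + 1/5*4/5, 4/5 + 1/5*1/1) = [24/25, 1/1)
  emit 'f', narrow to [4/5, 21/25)

Answer: symbol=d low=4/5 high=1/1
symbol=f low=4/5 high=21/25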